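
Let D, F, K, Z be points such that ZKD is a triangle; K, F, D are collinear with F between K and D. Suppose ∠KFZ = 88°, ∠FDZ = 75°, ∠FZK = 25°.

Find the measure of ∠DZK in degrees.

1. ∠FKZ = 67°  [△ZKF]
2. ∠KDZ = 75°  [F on ray DK]
3. ∠DKZ = 67°  [F on ray KD]
4. ∠DZK = 38°  [△ZKD]

∠DZK = 38°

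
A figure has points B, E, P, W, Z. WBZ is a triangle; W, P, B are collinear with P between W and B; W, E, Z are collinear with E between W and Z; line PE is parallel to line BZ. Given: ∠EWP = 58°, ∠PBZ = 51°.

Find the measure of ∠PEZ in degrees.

1. ∠BWZ = 58°  [P on WB, E on WZ]
2. ∠WBZ = 51°  [P on ray BW]
3. ∠BZW = 71°  [△WBZ]
4. ∠PEW = 71°  [PE∥BZ, corresponding at E]
5. ∠PEZ = 109°  [linear pair at E on WZ]

∠PEZ = 109°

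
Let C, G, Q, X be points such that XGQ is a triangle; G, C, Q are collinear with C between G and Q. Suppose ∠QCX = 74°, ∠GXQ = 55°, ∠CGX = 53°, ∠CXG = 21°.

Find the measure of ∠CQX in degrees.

∠CQX = 72°

1. ∠QGX = 53°  [C on ray GQ]
2. ∠GQX = 72°  [△XGQ]
3. ∠CQX = 72°  [C on ray QG]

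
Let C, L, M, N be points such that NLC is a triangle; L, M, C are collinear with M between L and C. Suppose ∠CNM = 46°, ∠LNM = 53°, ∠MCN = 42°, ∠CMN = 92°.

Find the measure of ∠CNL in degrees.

∠CNL = 99°

1. ∠LCN = 42°  [M on ray CL]
2. ∠LMN = 88°  [linear pair at M on LC]
3. ∠MLN = 39°  [△NLM]
4. ∠CLN = 39°  [M on ray LC]
5. ∠CNL = 99°  [△NLC]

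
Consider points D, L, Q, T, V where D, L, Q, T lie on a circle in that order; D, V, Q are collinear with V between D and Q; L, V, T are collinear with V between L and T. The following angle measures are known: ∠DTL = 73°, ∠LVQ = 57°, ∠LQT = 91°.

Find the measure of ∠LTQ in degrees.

1. ∠DQL = 73°  [same arc DL]
2. ∠QLT = 50°  [△LVQ]
3. ∠LTQ = 39°  [△LQT]

∠LTQ = 39°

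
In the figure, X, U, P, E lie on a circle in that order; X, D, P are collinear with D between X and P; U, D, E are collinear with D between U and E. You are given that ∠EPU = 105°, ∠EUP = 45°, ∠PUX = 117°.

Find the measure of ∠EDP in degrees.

∠EDP = 78°

1. ∠PEU = 30°  [△UPE]
2. ∠EXP = 45°  [same arc PE]
3. ∠PEX = 63°  [cyclic XUPE, opposite ∠U+∠E]
4. ∠EPX = 72°  [△XPE]
5. ∠EDP = 78°  [△PDE]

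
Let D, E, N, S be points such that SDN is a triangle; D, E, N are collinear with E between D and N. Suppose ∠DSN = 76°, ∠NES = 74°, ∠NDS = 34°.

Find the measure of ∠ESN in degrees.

1. ∠DNS = 70°  [△SDN]
2. ∠ENS = 70°  [E on ray ND]
3. ∠ESN = 36°  [△SEN]

∠ESN = 36°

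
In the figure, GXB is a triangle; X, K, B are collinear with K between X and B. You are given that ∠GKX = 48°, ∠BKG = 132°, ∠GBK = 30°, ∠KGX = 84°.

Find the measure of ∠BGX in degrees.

1. ∠GXK = 48°  [△GXK]
2. ∠GBX = 30°  [K on ray BX]
3. ∠BXG = 48°  [K on ray XB]
4. ∠BGX = 102°  [△GXB]

∠BGX = 102°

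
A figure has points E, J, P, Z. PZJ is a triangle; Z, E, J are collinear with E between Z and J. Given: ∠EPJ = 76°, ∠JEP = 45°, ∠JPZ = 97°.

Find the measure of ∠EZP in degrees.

∠EZP = 24°

1. ∠EJP = 59°  [△PEJ]
2. ∠PJZ = 59°  [E on ray JZ]
3. ∠JZP = 24°  [△PZJ]
4. ∠EZP = 24°  [E on ray ZJ]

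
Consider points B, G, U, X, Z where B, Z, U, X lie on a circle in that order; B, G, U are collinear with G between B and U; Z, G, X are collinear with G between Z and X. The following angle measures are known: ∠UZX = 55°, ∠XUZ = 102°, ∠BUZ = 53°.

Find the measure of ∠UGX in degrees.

∠UGX = 108°

1. ∠UBX = 55°  [same arc UX]
2. ∠BXZ = 53°  [same arc BZ]
3. ∠BGX = 72°  [△BGX]
4. ∠UGX = 108°  [linear pair at G on BU]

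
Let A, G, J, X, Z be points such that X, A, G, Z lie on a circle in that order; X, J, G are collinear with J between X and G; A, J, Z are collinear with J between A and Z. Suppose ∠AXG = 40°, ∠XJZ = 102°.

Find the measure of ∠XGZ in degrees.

∠XGZ = 62°

1. ∠AZG = 40°  [same arc AG]
2. ∠GJZ = 78°  [linear pair at J on XG]
3. ∠XGZ = 62°  [△GJZ]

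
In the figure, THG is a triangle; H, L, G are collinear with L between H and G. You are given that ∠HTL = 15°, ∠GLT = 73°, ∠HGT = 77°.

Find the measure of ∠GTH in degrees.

1. ∠HLT = 107°  [linear pair at L on HG]
2. ∠LHT = 58°  [△THL]
3. ∠GHT = 58°  [L on ray HG]
4. ∠GTH = 45°  [△THG]

∠GTH = 45°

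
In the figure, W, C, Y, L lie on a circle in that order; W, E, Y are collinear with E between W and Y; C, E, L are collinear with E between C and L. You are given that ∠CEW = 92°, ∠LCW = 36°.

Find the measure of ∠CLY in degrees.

∠CLY = 52°

1. ∠LEY = 92°  [vertical angles at E]
2. ∠LYW = 36°  [same arc WL]
3. ∠CLY = 52°  [△YEL]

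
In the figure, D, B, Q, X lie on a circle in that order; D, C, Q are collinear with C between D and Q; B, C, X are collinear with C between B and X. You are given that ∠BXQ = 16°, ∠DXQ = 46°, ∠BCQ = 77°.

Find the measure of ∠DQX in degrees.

1. ∠BDQ = 16°  [same arc BQ]
2. ∠BCD = 103°  [linear pair at C on DQ]
3. ∠DBX = 61°  [△DCB]
4. ∠DQX = 61°  [same arc DX]

∠DQX = 61°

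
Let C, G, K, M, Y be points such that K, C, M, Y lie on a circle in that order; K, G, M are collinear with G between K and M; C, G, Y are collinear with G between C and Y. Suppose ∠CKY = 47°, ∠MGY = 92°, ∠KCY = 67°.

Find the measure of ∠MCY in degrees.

1. ∠CYK = 66°  [△KCY]
2. ∠CGK = 92°  [vertical angles at G]
3. ∠CMK = 66°  [same arc KC]
4. ∠CGM = 88°  [linear pair at G on KM]
5. ∠MCY = 26°  [△CGM]

∠MCY = 26°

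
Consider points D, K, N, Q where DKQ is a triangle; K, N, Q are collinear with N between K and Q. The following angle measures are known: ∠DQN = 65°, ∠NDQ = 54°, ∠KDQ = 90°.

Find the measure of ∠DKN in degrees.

1. ∠DQK = 65°  [N on ray QK]
2. ∠DKQ = 25°  [△DKQ]
3. ∠DKN = 25°  [N on ray KQ]

∠DKN = 25°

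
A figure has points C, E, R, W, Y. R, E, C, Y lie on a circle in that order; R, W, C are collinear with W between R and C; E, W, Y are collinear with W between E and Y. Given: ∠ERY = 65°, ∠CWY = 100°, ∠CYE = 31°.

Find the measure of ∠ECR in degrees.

∠ECR = 66°

1. ∠ECY = 115°  [cyclic RECY, opposite ∠R+∠C]
2. ∠EWR = 100°  [vertical angles at W]
3. ∠CEY = 34°  [△ECY]
4. ∠CWE = 80°  [linear pair at W on RC]
5. ∠ECR = 66°  [△EWC]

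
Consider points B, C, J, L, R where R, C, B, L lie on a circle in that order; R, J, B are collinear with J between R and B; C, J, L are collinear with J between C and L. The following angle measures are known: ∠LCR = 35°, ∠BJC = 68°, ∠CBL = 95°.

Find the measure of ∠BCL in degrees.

∠BCL = 52°

1. ∠LBR = 35°  [same arc RL]
2. ∠LJR = 68°  [vertical angles at J]
3. ∠BJL = 112°  [linear pair at J on RB]
4. ∠BLC = 33°  [△BJL]
5. ∠BCL = 52°  [△CBL]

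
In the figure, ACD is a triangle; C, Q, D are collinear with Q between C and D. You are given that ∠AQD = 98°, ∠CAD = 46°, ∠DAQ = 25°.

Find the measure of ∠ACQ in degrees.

1. ∠ADQ = 57°  [△AQD]
2. ∠ADC = 57°  [Q on ray DC]
3. ∠ACD = 77°  [△ACD]
4. ∠ACQ = 77°  [Q on ray CD]

∠ACQ = 77°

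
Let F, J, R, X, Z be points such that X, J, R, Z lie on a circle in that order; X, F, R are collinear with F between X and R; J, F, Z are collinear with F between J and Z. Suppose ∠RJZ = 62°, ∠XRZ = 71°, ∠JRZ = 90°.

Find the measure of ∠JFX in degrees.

1. ∠JZR = 28°  [△JRZ]
2. ∠XJZ = 71°  [same arc XZ]
3. ∠JXR = 28°  [same arc JR]
4. ∠JFX = 81°  [△XFJ]

∠JFX = 81°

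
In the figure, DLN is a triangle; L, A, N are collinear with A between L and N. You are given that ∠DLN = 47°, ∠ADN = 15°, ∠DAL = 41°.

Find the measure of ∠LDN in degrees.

1. ∠DAN = 139°  [linear pair at A on LN]
2. ∠AND = 26°  [△DAN]
3. ∠DNL = 26°  [A on ray NL]
4. ∠LDN = 107°  [△DLN]

∠LDN = 107°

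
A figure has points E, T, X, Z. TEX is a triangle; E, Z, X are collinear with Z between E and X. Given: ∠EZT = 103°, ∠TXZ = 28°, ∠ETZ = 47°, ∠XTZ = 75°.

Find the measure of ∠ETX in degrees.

1. ∠TEZ = 30°  [△TEZ]
2. ∠EXT = 28°  [Z on ray XE]
3. ∠TEX = 30°  [Z on ray EX]
4. ∠ETX = 122°  [△TEX]

∠ETX = 122°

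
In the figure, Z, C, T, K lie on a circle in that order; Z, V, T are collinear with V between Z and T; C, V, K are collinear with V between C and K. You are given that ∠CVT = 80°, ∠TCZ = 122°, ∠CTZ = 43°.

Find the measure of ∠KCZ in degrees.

∠KCZ = 65°

1. ∠CVZ = 100°  [linear pair at V on ZT]
2. ∠CZT = 15°  [△ZCT]
3. ∠KCZ = 65°  [△ZVC]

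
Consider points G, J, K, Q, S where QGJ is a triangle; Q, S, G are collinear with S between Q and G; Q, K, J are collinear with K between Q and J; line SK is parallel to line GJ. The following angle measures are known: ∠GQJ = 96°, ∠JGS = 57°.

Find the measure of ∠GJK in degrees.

∠GJK = 27°

1. ∠JGQ = 57°  [S on ray GQ]
2. ∠GJQ = 27°  [△QGJ]
3. ∠GJK = 27°  [K on ray JQ]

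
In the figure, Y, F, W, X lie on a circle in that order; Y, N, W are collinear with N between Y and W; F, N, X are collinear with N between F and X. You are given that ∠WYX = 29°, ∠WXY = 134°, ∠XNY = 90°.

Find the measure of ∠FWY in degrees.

∠FWY = 61°

1. ∠WFX = 29°  [same arc WX]
2. ∠FNW = 90°  [vertical angles at N]
3. ∠FWY = 61°  [△FNW]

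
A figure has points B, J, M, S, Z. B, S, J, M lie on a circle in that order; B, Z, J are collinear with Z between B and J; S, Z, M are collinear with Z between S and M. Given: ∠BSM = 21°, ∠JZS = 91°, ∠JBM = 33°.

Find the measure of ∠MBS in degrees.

1. ∠BZM = 91°  [vertical angles at Z]
2. ∠BMS = 56°  [△BZM]
3. ∠MBS = 103°  [△BSM]

∠MBS = 103°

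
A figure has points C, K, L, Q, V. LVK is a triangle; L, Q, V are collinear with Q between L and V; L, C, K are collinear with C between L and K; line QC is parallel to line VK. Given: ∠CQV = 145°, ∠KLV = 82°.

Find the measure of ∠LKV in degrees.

∠LKV = 63°

1. ∠CQL = 35°  [linear pair at Q on LV]
2. ∠CLQ = 82°  [Q on LV, C on LK]
3. ∠LCQ = 63°  [△LQC]
4. ∠LKV = 63°  [QC∥VK, corresponding at C]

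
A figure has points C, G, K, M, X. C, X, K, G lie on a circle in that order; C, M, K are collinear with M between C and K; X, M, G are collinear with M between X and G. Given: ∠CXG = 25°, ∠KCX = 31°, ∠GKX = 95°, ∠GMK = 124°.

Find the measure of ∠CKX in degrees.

1. ∠CMX = 124°  [△CMX]
2. ∠KGX = 31°  [same arc XK]
3. ∠GXK = 54°  [△XKG]
4. ∠KMX = 56°  [linear pair at M on CK]
5. ∠CKX = 70°  [△XMK]

∠CKX = 70°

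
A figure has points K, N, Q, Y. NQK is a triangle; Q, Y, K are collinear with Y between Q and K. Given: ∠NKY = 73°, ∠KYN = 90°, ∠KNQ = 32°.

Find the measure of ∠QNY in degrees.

1. ∠NKQ = 73°  [Y on ray KQ]
2. ∠NYQ = 90°  [linear pair at Y on QK]
3. ∠KQN = 75°  [△NQK]
4. ∠NQY = 75°  [Y on ray QK]
5. ∠QNY = 15°  [△NQY]

∠QNY = 15°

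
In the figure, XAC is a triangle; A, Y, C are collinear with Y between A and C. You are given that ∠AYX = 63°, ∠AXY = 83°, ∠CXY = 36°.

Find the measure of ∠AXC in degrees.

∠AXC = 119°

1. ∠XAY = 34°  [△XAY]
2. ∠CYX = 117°  [linear pair at Y on AC]
3. ∠XCY = 27°  [△XYC]
4. ∠CAX = 34°  [Y on ray AC]
5. ∠ACX = 27°  [Y on ray CA]
6. ∠AXC = 119°  [△XAC]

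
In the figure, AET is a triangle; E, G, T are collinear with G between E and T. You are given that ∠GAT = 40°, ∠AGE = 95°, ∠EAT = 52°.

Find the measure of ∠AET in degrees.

∠AET = 73°

1. ∠AGT = 85°  [linear pair at G on ET]
2. ∠ATG = 55°  [△AGT]
3. ∠ATE = 55°  [G on ray TE]
4. ∠AET = 73°  [△AET]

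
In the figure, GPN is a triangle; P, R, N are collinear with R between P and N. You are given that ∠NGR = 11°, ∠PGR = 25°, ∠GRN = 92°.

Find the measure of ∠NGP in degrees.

1. ∠GNR = 77°  [△GRN]
2. ∠GRP = 88°  [linear pair at R on PN]
3. ∠GNP = 77°  [R on ray NP]
4. ∠GPR = 67°  [△GPR]
5. ∠GPN = 67°  [R on ray PN]
6. ∠NGP = 36°  [△GPN]

∠NGP = 36°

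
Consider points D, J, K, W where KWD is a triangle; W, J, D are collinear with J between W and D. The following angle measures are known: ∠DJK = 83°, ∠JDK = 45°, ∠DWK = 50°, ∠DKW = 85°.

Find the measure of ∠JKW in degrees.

1. ∠KJW = 97°  [linear pair at J on WD]
2. ∠JWK = 50°  [J on ray WD]
3. ∠JKW = 33°  [△KWJ]

∠JKW = 33°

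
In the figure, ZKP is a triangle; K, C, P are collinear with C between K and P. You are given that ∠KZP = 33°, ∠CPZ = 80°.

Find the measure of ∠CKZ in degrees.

1. ∠KPZ = 80°  [C on ray PK]
2. ∠PKZ = 67°  [△ZKP]
3. ∠CKZ = 67°  [C on ray KP]

∠CKZ = 67°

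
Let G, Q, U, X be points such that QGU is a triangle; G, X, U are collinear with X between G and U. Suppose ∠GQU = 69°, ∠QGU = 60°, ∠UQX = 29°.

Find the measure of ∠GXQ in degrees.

∠GXQ = 80°

1. ∠GUQ = 51°  [△QGU]
2. ∠QUX = 51°  [X on ray UG]
3. ∠QXU = 100°  [△QXU]
4. ∠GXQ = 80°  [linear pair at X on GU]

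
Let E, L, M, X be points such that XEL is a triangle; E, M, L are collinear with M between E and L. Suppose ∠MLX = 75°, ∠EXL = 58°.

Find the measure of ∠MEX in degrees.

∠MEX = 47°

1. ∠ELX = 75°  [M on ray LE]
2. ∠LEX = 47°  [△XEL]
3. ∠MEX = 47°  [M on ray EL]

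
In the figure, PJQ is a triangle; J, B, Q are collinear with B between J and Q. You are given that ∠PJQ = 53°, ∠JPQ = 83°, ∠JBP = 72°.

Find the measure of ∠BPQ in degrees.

∠BPQ = 28°

1. ∠JQP = 44°  [△PJQ]
2. ∠PBQ = 108°  [linear pair at B on JQ]
3. ∠BQP = 44°  [B on ray QJ]
4. ∠BPQ = 28°  [△PBQ]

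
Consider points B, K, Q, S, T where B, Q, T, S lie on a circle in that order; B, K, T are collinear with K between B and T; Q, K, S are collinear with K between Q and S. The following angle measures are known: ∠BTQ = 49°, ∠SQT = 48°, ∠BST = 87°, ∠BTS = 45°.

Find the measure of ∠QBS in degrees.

∠QBS = 86°

1. ∠BSQ = 49°  [same arc BQ]
2. ∠BQS = 45°  [same arc BS]
3. ∠QBS = 86°  [△BQS]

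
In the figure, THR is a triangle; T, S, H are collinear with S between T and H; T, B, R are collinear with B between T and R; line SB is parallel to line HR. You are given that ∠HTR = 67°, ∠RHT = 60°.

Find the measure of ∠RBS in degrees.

∠RBS = 127°

1. ∠HRT = 53°  [△THR]
2. ∠SBT = 53°  [SB∥HR, corresponding at B]
3. ∠RBS = 127°  [linear pair at B on TR]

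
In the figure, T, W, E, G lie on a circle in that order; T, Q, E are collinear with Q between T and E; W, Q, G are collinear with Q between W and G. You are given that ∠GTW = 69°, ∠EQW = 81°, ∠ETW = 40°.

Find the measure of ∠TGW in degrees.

1. ∠TQW = 99°  [linear pair at Q on TE]
2. ∠GWT = 41°  [△TQW]
3. ∠TGW = 70°  [△TWG]

∠TGW = 70°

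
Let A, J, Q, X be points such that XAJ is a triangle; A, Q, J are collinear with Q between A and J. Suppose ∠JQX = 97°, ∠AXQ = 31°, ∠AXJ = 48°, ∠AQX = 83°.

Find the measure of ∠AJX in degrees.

1. ∠QAX = 66°  [△XAQ]
2. ∠JAX = 66°  [Q on ray AJ]
3. ∠AJX = 66°  [△XAJ]

∠AJX = 66°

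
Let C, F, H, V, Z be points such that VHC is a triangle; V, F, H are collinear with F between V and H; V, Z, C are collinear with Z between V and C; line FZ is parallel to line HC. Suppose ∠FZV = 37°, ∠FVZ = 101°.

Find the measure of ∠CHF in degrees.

∠CHF = 42°

1. ∠VFZ = 42°  [△VFZ]
2. ∠HFZ = 138°  [linear pair at F on VH]
3. ∠CHF = 42°  [FZ∥HC, co-interior at H–F]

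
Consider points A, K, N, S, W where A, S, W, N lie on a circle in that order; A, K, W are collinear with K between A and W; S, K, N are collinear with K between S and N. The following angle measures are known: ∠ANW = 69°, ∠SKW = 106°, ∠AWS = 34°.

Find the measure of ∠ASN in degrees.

1. ∠ASW = 111°  [cyclic ASWN, opposite ∠S+∠N]
2. ∠AKS = 74°  [linear pair at K on AW]
3. ∠SAW = 35°  [△ASW]
4. ∠ASN = 71°  [△AKS]

∠ASN = 71°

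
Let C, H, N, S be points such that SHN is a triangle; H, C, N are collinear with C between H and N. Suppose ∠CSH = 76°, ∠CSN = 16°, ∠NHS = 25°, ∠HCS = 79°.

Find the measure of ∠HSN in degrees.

1. ∠NCS = 101°  [linear pair at C on HN]
2. ∠CNS = 63°  [△SCN]
3. ∠HNS = 63°  [C on ray NH]
4. ∠HSN = 92°  [△SHN]

∠HSN = 92°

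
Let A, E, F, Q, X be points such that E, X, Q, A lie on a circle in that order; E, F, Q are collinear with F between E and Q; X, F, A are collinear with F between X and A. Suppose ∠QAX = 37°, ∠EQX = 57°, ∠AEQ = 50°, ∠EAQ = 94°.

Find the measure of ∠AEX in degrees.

1. ∠AXQ = 50°  [same arc QA]
2. ∠AQX = 93°  [△XQA]
3. ∠AEX = 87°  [cyclic EXQA, opposite ∠E+∠Q]

∠AEX = 87°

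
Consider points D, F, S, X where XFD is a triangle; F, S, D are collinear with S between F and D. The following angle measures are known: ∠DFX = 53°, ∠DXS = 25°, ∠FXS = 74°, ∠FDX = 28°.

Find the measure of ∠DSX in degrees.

1. ∠SFX = 53°  [S on ray FD]
2. ∠FSX = 53°  [△XFS]
3. ∠DSX = 127°  [linear pair at S on FD]

∠DSX = 127°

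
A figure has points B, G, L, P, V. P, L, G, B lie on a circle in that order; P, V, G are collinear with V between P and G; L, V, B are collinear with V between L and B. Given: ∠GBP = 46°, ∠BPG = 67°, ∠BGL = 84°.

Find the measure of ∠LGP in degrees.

∠LGP = 17°

1. ∠BGP = 67°  [△PGB]
2. ∠BPL = 96°  [cyclic PLGB, opposite ∠P+∠G]
3. ∠BLP = 67°  [same arc PB]
4. ∠LBP = 17°  [△PLB]
5. ∠LGP = 17°  [same arc PL]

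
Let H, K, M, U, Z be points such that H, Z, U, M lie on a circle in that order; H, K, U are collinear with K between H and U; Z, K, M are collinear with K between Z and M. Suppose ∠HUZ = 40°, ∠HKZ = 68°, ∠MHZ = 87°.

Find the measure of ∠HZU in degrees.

1. ∠HMZ = 40°  [same arc HZ]
2. ∠HZM = 53°  [△HZM]
3. ∠UHZ = 59°  [△HKZ]
4. ∠HZU = 81°  [△HZU]

∠HZU = 81°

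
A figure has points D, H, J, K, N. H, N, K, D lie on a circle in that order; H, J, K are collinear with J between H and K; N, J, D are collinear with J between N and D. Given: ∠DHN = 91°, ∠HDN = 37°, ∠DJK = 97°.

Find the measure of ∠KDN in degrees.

∠KDN = 31°

1. ∠DNH = 52°  [△HND]
2. ∠DKH = 52°  [same arc HD]
3. ∠KDN = 31°  [△KJD]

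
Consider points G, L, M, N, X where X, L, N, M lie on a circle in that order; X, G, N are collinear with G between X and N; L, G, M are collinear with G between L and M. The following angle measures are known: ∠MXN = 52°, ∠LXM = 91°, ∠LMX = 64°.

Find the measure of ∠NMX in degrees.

∠NMX = 103°

1. ∠MLX = 25°  [△XLM]
2. ∠MNX = 25°  [same arc XM]
3. ∠NMX = 103°  [△XNM]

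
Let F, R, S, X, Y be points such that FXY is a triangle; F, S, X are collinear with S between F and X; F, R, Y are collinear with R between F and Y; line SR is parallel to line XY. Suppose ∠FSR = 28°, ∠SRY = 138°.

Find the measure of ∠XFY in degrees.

1. ∠FRS = 42°  [linear pair at R on FY]
2. ∠RFS = 110°  [△FSR]
3. ∠XFY = 110°  [S on FX, R on FY]

∠XFY = 110°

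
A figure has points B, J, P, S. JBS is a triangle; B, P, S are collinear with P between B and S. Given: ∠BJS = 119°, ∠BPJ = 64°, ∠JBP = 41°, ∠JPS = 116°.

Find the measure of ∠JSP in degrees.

1. ∠JBS = 41°  [P on ray BS]
2. ∠BSJ = 20°  [△JBS]
3. ∠JSP = 20°  [P on ray SB]

∠JSP = 20°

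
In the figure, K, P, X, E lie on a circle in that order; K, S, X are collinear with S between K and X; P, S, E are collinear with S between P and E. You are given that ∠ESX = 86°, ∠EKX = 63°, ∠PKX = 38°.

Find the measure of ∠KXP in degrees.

1. ∠KSP = 86°  [vertical angles at S]
2. ∠EPX = 63°  [same arc XE]
3. ∠PSX = 94°  [linear pair at S on KX]
4. ∠KXP = 23°  [△PSX]

∠KXP = 23°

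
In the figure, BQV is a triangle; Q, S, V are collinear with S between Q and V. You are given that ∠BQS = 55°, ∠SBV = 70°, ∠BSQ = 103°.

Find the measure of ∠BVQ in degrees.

1. ∠BSV = 77°  [linear pair at S on QV]
2. ∠BVS = 33°  [△BSV]
3. ∠BVQ = 33°  [S on ray VQ]

∠BVQ = 33°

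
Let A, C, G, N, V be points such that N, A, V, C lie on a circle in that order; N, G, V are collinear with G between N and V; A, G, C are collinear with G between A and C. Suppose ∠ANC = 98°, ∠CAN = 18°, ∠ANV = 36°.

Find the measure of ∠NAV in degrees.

1. ∠ACN = 64°  [△NAC]
2. ∠AVN = 64°  [same arc NA]
3. ∠NAV = 80°  [△NAV]

∠NAV = 80°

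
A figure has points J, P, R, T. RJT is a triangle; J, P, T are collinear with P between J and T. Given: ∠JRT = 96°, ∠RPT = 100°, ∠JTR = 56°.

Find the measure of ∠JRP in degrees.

∠JRP = 72°

1. ∠RJT = 28°  [△RJT]
2. ∠JPR = 80°  [linear pair at P on JT]
3. ∠PJR = 28°  [P on ray JT]
4. ∠JRP = 72°  [△RJP]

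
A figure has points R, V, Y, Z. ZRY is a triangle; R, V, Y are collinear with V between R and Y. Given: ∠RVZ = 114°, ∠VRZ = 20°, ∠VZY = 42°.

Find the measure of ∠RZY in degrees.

1. ∠YVZ = 66°  [linear pair at V on RY]
2. ∠YRZ = 20°  [V on ray RY]
3. ∠VYZ = 72°  [△ZVY]
4. ∠RYZ = 72°  [V on ray YR]
5. ∠RZY = 88°  [△ZRY]

∠RZY = 88°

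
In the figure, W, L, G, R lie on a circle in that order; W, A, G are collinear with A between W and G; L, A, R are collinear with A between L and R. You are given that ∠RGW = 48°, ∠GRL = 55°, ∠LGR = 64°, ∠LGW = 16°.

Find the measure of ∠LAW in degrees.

1. ∠RLW = 48°  [same arc WR]
2. ∠GWL = 55°  [same arc LG]
3. ∠LAW = 77°  [△WAL]

∠LAW = 77°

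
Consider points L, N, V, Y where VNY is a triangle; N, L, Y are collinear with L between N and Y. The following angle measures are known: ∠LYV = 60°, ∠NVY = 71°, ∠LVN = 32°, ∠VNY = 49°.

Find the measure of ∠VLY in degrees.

∠VLY = 81°

1. ∠LNV = 49°  [L on ray NY]
2. ∠NLV = 99°  [△VNL]
3. ∠VLY = 81°  [linear pair at L on NY]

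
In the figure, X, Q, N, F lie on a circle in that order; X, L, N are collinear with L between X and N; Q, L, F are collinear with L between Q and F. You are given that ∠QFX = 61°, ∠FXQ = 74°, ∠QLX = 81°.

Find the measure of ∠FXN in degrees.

∠FXN = 20°

1. ∠QNX = 61°  [same arc XQ]
2. ∠NLQ = 99°  [linear pair at L on XN]
3. ∠FQN = 20°  [△QLN]
4. ∠FXN = 20°  [same arc NF]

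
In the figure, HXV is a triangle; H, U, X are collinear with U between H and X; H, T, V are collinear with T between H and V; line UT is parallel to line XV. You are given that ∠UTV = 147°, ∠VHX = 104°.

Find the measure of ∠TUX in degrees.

∠TUX = 137°

1. ∠HTU = 33°  [linear pair at T on HV]
2. ∠THU = 104°  [U on HX, T on HV]
3. ∠HUT = 43°  [△HUT]
4. ∠TUX = 137°  [linear pair at U on HX]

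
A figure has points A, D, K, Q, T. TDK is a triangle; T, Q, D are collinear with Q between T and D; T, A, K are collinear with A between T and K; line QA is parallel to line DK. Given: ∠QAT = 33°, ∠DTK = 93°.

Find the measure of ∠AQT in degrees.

1. ∠DKT = 33°  [QA∥DK, corresponding at A]
2. ∠KDT = 54°  [△TDK]
3. ∠AQT = 54°  [QA∥DK, corresponding at Q]

∠AQT = 54°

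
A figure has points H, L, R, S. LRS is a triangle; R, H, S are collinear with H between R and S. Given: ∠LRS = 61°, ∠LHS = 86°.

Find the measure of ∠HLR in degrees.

1. ∠HRL = 61°  [H on ray RS]
2. ∠LHR = 94°  [linear pair at H on RS]
3. ∠HLR = 25°  [△LRH]

∠HLR = 25°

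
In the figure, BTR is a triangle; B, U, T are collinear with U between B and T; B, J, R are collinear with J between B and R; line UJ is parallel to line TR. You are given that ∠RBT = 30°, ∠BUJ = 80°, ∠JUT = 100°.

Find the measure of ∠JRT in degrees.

1. ∠JBU = 30°  [U on BT, J on BR]
2. ∠BJU = 70°  [△BUJ]
3. ∠RJU = 110°  [linear pair at J on BR]
4. ∠JRT = 70°  [UJ∥TR, co-interior at R–J]

∠JRT = 70°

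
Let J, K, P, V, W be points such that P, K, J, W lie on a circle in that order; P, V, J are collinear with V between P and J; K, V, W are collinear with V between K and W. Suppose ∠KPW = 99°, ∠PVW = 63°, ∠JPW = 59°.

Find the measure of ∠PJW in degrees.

∠PJW = 23°

1. ∠KJW = 81°  [cyclic PKJW, opposite ∠P+∠J]
2. ∠JVW = 117°  [linear pair at V on PJ]
3. ∠JKW = 59°  [same arc JW]
4. ∠JWK = 40°  [△KJW]
5. ∠PJW = 23°  [△JVW]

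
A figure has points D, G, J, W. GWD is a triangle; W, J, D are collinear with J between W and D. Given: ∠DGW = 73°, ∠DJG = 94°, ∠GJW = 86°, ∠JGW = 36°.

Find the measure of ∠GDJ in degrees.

1. ∠GWJ = 58°  [△GWJ]
2. ∠DWG = 58°  [J on ray WD]
3. ∠GDW = 49°  [△GWD]
4. ∠GDJ = 49°  [J on ray DW]

∠GDJ = 49°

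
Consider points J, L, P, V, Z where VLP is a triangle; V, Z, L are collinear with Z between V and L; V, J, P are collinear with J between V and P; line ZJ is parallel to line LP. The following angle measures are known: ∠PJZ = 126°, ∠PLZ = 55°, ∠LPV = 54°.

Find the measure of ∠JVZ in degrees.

1. ∠PLV = 55°  [Z on ray LV]
2. ∠LVP = 71°  [△VLP]
3. ∠JVZ = 71°  [Z on VL, J on VP]

∠JVZ = 71°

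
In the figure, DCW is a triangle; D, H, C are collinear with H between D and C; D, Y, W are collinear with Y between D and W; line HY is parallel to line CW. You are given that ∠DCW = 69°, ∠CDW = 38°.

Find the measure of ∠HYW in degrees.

∠HYW = 107°

1. ∠CWD = 73°  [△DCW]
2. ∠DYH = 73°  [HY∥CW, corresponding at Y]
3. ∠HYW = 107°  [linear pair at Y on DW]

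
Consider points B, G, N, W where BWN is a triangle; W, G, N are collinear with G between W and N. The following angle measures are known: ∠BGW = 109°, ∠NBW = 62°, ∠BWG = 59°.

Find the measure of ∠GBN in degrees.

1. ∠BGN = 71°  [linear pair at G on WN]
2. ∠BWN = 59°  [G on ray WN]
3. ∠BNW = 59°  [△BWN]
4. ∠BNG = 59°  [G on ray NW]
5. ∠GBN = 50°  [△BGN]

∠GBN = 50°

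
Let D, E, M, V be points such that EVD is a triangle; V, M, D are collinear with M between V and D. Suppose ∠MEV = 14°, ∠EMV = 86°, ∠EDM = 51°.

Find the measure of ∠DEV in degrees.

1. ∠EVM = 80°  [△EVM]
2. ∠EDV = 51°  [M on ray DV]
3. ∠DVE = 80°  [M on ray VD]
4. ∠DEV = 49°  [△EVD]

∠DEV = 49°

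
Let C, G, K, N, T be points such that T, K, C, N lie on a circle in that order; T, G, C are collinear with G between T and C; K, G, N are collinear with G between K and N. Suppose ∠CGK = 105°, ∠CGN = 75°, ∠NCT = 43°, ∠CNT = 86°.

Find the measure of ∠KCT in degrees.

∠KCT = 24°

1. ∠KGT = 75°  [linear pair at G on TC]
2. ∠NKT = 43°  [same arc TN]
3. ∠CKT = 94°  [cyclic TKCN, opposite ∠K+∠N]
4. ∠CTK = 62°  [△TGK]
5. ∠KCT = 24°  [△TKC]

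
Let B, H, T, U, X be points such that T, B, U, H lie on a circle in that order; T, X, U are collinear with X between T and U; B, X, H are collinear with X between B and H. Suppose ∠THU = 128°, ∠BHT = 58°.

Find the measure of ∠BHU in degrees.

1. ∠TBU = 52°  [cyclic TBUH, opposite ∠B+∠H]
2. ∠BUT = 58°  [same arc TB]
3. ∠BTU = 70°  [△TBU]
4. ∠BHU = 70°  [same arc BU]

∠BHU = 70°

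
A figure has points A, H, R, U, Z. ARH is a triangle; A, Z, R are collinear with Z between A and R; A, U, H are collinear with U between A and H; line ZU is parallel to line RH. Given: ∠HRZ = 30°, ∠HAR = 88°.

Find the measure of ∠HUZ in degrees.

1. ∠ARH = 30°  [Z on ray RA]
2. ∠AHR = 62°  [△ARH]
3. ∠AUZ = 62°  [ZU∥RH, corresponding at U]
4. ∠HUZ = 118°  [linear pair at U on AH]

∠HUZ = 118°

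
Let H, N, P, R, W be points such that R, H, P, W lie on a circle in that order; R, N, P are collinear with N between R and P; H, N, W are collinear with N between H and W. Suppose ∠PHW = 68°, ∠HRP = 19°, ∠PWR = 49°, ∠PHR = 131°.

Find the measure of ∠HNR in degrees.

1. ∠PRW = 68°  [same arc PW]
2. ∠HWP = 19°  [same arc HP]
3. ∠RPW = 63°  [△RPW]
4. ∠PNW = 98°  [△PNW]
5. ∠HNR = 98°  [vertical angles at N]

∠HNR = 98°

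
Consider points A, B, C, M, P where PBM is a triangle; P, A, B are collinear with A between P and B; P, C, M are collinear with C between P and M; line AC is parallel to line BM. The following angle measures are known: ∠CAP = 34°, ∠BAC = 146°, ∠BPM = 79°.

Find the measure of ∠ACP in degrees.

∠ACP = 67°

1. ∠MBP = 34°  [AC∥BM, corresponding at A]
2. ∠BMP = 67°  [△PBM]
3. ∠ACP = 67°  [AC∥BM, corresponding at C]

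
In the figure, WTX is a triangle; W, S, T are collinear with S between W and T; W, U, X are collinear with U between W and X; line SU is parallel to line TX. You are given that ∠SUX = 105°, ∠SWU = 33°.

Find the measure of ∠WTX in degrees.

∠WTX = 72°

1. ∠SUW = 75°  [linear pair at U on WX]
2. ∠USW = 72°  [△WSU]
3. ∠WTX = 72°  [SU∥TX, corresponding at S]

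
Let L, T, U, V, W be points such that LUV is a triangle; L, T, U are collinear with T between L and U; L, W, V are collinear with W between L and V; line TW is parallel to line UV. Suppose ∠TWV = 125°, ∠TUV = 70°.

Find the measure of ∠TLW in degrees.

1. ∠LWT = 55°  [linear pair at W on LV]
2. ∠LUV = 70°  [T on ray UL]
3. ∠LVU = 55°  [TW∥UV, corresponding at W]
4. ∠ULV = 55°  [△LUV]
5. ∠TLW = 55°  [T on LU, W on LV]

∠TLW = 55°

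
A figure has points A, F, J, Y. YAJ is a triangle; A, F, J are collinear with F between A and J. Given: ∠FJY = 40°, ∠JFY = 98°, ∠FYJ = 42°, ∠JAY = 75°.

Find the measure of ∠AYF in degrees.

1. ∠AFY = 82°  [linear pair at F on AJ]
2. ∠FAY = 75°  [F on ray AJ]
3. ∠AYF = 23°  [△YAF]

∠AYF = 23°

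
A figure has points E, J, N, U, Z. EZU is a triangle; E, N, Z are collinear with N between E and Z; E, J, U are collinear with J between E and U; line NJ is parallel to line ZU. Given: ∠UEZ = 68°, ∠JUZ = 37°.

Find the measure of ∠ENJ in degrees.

1. ∠EUZ = 37°  [J on ray UE]
2. ∠EZU = 75°  [△EZU]
3. ∠ENJ = 75°  [NJ∥ZU, corresponding at N]

∠ENJ = 75°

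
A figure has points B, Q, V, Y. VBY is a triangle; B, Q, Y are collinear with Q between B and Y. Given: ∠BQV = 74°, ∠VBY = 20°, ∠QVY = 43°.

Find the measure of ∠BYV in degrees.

1. ∠VQY = 106°  [linear pair at Q on BY]
2. ∠QYV = 31°  [△VQY]
3. ∠BYV = 31°  [Q on ray YB]

∠BYV = 31°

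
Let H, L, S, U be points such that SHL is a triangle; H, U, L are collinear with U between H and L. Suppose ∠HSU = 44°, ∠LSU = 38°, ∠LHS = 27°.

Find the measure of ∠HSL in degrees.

1. ∠SHU = 27°  [U on ray HL]
2. ∠HUS = 109°  [△SHU]
3. ∠LUS = 71°  [linear pair at U on HL]
4. ∠SLU = 71°  [△SUL]
5. ∠HLS = 71°  [U on ray LH]
6. ∠HSL = 82°  [△SHL]

∠HSL = 82°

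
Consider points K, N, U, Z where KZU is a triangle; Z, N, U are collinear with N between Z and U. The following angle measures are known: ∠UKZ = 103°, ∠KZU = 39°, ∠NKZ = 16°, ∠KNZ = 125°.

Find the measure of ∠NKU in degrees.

1. ∠KUZ = 38°  [△KZU]
2. ∠KNU = 55°  [linear pair at N on ZU]
3. ∠KUN = 38°  [N on ray UZ]
4. ∠NKU = 87°  [△KNU]

∠NKU = 87°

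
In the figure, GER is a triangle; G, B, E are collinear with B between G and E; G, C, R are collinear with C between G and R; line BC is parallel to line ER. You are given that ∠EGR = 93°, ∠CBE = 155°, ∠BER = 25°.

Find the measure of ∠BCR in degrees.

∠BCR = 118°

1. ∠BGC = 93°  [B on GE, C on GR]
2. ∠CBG = 25°  [linear pair at B on GE]
3. ∠BCG = 62°  [△GBC]
4. ∠BCR = 118°  [linear pair at C on GR]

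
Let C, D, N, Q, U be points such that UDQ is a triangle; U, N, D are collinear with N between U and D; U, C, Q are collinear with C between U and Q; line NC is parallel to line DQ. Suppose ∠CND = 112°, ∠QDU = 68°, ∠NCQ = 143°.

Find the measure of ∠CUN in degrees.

1. ∠CNU = 68°  [linear pair at N on UD]
2. ∠NCU = 37°  [linear pair at C on UQ]
3. ∠CUN = 75°  [△UNC]

∠CUN = 75°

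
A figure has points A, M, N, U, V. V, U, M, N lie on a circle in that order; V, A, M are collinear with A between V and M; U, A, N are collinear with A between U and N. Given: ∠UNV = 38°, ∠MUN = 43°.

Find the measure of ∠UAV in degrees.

1. ∠UMV = 38°  [same arc VU]
2. ∠MAU = 99°  [△UAM]
3. ∠UAV = 81°  [linear pair at A on VM]

∠UAV = 81°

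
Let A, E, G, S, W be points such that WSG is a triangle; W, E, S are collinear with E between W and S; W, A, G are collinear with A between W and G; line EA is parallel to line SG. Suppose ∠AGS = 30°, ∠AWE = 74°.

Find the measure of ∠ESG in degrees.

1. ∠SGW = 30°  [A on ray GW]
2. ∠GWS = 74°  [E on WS, A on WG]
3. ∠GSW = 76°  [△WSG]
4. ∠ESG = 76°  [E on ray SW]

∠ESG = 76°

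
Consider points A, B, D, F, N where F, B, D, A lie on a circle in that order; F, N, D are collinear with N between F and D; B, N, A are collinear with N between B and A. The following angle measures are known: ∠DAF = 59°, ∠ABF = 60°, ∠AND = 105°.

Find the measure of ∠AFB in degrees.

1. ∠ADF = 60°  [same arc FA]
2. ∠ANF = 75°  [linear pair at N on FD]
3. ∠AFD = 61°  [△FDA]
4. ∠BAF = 44°  [△FNA]
5. ∠AFB = 76°  [△FBA]

∠AFB = 76°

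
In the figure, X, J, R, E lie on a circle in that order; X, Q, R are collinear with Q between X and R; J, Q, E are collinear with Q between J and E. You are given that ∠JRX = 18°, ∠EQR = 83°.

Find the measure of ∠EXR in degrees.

∠EXR = 65°

1. ∠JEX = 18°  [same arc XJ]
2. ∠EQX = 97°  [linear pair at Q on XR]
3. ∠EXR = 65°  [△XQE]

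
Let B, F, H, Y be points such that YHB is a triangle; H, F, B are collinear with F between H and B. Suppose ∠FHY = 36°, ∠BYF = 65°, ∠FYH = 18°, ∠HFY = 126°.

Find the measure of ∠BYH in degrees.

∠BYH = 83°

1. ∠BHY = 36°  [F on ray HB]
2. ∠BFY = 54°  [linear pair at F on HB]
3. ∠FBY = 61°  [△YFB]
4. ∠HBY = 61°  [F on ray BH]
5. ∠BYH = 83°  [△YHB]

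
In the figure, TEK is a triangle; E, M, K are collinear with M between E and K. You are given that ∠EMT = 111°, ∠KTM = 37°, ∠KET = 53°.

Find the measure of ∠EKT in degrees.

1. ∠KMT = 69°  [linear pair at M on EK]
2. ∠MKT = 74°  [△TMK]
3. ∠EKT = 74°  [M on ray KE]

∠EKT = 74°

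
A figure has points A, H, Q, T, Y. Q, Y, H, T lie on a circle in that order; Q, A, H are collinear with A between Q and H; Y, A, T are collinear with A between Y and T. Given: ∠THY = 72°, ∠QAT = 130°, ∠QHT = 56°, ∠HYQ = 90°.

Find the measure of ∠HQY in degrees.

1. ∠HAY = 130°  [vertical angles at A]
2. ∠QYT = 56°  [same arc QT]
3. ∠QAY = 50°  [linear pair at A on QH]
4. ∠HQY = 74°  [△QAY]

∠HQY = 74°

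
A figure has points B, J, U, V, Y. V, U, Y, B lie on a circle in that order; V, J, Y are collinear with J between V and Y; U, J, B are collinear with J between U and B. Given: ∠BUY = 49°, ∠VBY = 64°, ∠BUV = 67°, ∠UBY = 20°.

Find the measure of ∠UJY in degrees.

1. ∠VUY = 116°  [cyclic VUYB, opposite ∠U+∠B]
2. ∠UVY = 20°  [same arc UY]
3. ∠UYV = 44°  [△VUY]
4. ∠UJY = 87°  [△UJY]

∠UJY = 87°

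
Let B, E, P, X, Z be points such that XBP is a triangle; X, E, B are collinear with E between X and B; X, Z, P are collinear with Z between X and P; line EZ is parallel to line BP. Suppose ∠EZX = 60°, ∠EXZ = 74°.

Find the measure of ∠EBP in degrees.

∠EBP = 46°

1. ∠XEZ = 46°  [△XEZ]
2. ∠BEZ = 134°  [linear pair at E on XB]
3. ∠EBP = 46°  [EZ∥BP, co-interior at B–E]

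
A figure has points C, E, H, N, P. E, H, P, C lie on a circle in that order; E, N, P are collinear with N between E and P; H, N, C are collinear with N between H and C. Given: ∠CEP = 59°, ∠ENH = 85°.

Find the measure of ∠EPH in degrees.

∠EPH = 26°

1. ∠CHP = 59°  [same arc PC]
2. ∠HNP = 95°  [linear pair at N on EP]
3. ∠EPH = 26°  [△HNP]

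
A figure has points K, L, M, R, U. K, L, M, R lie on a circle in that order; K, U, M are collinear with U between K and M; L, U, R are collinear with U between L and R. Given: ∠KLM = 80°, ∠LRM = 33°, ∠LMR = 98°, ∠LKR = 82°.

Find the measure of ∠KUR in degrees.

1. ∠LKM = 33°  [same arc LM]
2. ∠MLR = 49°  [△LMR]
3. ∠KML = 67°  [△KLM]
4. ∠MKR = 49°  [same arc MR]
5. ∠KRL = 67°  [same arc KL]
6. ∠KUR = 64°  [△KUR]

∠KUR = 64°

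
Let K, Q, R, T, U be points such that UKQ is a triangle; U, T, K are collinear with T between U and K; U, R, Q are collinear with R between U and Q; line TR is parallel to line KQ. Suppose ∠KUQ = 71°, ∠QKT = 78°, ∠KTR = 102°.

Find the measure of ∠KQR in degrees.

∠KQR = 31°

1. ∠QKU = 78°  [T on ray KU]
2. ∠KQU = 31°  [△UKQ]
3. ∠KQR = 31°  [R on ray QU]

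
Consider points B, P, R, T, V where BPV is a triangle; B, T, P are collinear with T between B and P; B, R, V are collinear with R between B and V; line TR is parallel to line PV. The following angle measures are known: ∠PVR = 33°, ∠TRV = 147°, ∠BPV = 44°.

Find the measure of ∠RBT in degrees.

1. ∠BRT = 33°  [linear pair at R on BV]
2. ∠BTR = 44°  [TR∥PV, corresponding at T]
3. ∠RBT = 103°  [△BTR]

∠RBT = 103°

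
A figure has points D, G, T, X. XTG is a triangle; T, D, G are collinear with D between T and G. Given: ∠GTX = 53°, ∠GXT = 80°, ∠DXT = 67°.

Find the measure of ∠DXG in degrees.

1. ∠TGX = 47°  [△XTG]
2. ∠DTX = 53°  [D on ray TG]
3. ∠TDX = 60°  [△XTD]
4. ∠DGX = 47°  [D on ray GT]
5. ∠GDX = 120°  [linear pair at D on TG]
6. ∠DXG = 13°  [△XDG]

∠DXG = 13°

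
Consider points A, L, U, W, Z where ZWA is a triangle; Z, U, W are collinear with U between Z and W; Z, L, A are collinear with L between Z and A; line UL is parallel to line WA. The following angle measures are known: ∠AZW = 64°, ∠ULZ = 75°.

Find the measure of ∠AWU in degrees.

∠AWU = 41°

1. ∠LZU = 64°  [U on ZW, L on ZA]
2. ∠LUZ = 41°  [△ZUL]
3. ∠LUW = 139°  [linear pair at U on ZW]
4. ∠AWU = 41°  [UL∥WA, co-interior at W–U]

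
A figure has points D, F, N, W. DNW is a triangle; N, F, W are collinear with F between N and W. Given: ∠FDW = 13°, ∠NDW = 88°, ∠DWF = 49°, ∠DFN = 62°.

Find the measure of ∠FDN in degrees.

∠FDN = 75°

1. ∠DWN = 49°  [F on ray WN]
2. ∠DNW = 43°  [△DNW]
3. ∠DNF = 43°  [F on ray NW]
4. ∠FDN = 75°  [△DNF]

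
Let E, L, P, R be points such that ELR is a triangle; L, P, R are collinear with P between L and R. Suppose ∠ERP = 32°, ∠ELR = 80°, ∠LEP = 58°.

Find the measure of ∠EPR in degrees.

1. ∠ELP = 80°  [P on ray LR]
2. ∠EPL = 42°  [△ELP]
3. ∠EPR = 138°  [linear pair at P on LR]

∠EPR = 138°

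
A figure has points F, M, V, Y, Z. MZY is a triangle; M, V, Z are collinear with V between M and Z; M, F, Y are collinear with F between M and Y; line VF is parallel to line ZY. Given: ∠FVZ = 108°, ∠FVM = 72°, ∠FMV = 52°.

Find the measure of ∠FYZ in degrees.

∠FYZ = 56°

1. ∠MFV = 56°  [△MVF]
2. ∠VFY = 124°  [linear pair at F on MY]
3. ∠FYZ = 56°  [VF∥ZY, co-interior at Y–F]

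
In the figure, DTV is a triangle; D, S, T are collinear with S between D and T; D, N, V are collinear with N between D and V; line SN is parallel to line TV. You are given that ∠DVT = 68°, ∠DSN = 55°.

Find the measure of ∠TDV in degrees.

1. ∠DNS = 68°  [SN∥TV, corresponding at N]
2. ∠NDS = 57°  [△DSN]
3. ∠TDV = 57°  [S on DT, N on DV]

∠TDV = 57°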